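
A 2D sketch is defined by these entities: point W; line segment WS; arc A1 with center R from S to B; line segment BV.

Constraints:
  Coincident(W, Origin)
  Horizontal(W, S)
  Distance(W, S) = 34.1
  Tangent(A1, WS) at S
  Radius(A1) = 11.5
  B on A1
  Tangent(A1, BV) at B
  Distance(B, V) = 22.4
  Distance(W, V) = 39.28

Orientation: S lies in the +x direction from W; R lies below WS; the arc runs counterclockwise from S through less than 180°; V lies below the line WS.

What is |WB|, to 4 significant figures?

25.05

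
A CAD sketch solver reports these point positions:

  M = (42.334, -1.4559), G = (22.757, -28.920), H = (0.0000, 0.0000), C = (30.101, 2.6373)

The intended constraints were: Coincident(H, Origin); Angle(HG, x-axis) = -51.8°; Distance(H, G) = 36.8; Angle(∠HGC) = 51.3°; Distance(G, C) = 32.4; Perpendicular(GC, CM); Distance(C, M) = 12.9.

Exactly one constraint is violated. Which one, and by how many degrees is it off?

Perpendicular(GC, CM) — off by 5.40°.

H = (0.00, 0.00) ✓; HG at -51.80° ✓; |HG| = 36.80 ✓; ∠HGC = 51.30° ✓; |GC| = 32.40 ✓; ∠(GC, CM) = 95.40° ✗; |CM| = 12.90 ✓.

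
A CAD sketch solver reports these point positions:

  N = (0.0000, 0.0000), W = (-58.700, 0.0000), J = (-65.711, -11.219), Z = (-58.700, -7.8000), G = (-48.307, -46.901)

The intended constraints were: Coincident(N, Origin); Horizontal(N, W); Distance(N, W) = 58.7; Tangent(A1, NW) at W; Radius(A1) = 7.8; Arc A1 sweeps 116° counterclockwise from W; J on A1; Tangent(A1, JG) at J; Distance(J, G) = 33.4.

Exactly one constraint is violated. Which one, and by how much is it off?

Distance(J, G) = 33.4 — off by 6.30.

N = (0.00, 0.00) ✓; N.y = 0.00, W.y = 0.00 ✓; |NW| = 58.70 ✓; ∠(ZW, WN) = 90.00° ✓; |ZW| = 7.800 ✓; bearing(Z→J) − bearing(Z→W) = 116.0° ✓; |ZJ| = 7.800 ✓; ∠(ZJ, JG) = 90.00° ✓; |JG| = 39.70 ✗.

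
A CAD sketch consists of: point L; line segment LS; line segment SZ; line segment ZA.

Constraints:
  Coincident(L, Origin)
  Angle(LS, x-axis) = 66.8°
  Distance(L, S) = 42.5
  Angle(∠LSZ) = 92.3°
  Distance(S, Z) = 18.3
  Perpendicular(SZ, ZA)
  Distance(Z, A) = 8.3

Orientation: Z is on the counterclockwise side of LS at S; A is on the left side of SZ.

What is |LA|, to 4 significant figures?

39.59

∠LSZ = 92.3°, so SZ runs at 66.8° + (180° − 92.3°) = 154.5° from the x-axis; with |SZ| = 18.3, Z = S + 18.3·(cos 154.5°, sin 154.5°) = (0.2252, 46.94). The perpendicularity gives ZA at right angles to SZ; with |ZA| = 8.3 on the left of SZ, A = Z + 8.3·(-0.4305, -0.9026) = (-3.348, 39.45). Then |LA| = |A − L| = 39.59.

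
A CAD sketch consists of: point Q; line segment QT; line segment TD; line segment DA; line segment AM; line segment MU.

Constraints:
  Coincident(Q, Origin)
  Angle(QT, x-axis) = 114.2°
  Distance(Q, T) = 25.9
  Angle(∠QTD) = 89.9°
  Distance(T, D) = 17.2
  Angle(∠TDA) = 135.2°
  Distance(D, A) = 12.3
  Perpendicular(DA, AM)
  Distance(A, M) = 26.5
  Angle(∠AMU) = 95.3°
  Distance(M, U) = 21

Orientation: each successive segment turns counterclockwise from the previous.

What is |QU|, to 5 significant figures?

14.827

DA ⟂ AM, so AM runs at -20.900°; with |AM| = 26.5, M = (-5.9246, -4.3984). ∠AMU = 95.3° gives MU at 63.800° from the x-axis; with |MU| = 21.0, U = (3.3470, 14.444). Then |QU| = |U − Q| = 14.827.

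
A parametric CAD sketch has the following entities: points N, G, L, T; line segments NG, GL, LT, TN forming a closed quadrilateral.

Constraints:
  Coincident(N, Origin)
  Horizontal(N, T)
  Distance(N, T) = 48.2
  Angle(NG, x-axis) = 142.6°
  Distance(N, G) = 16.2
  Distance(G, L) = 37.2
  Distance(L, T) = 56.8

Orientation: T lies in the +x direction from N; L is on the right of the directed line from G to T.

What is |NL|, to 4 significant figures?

25.96

Checks: |GL| = 37.20 ✓; |LT| = 56.80 ✓.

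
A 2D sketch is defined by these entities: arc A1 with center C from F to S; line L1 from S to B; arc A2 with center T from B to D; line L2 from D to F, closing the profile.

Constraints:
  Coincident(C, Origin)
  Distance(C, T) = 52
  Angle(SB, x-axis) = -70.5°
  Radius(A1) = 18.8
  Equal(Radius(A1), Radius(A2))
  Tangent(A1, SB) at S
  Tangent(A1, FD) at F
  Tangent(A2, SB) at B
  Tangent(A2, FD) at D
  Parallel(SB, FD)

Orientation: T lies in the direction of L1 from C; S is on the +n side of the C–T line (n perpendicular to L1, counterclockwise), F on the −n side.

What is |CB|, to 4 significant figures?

55.29

The slot axis is L1's direction at -70.5°, so u = (cos -70.5°, sin -70.5°) = (0.3338, -0.9426) and n = (−sin -70.5°, cos -70.5°) = (0.9426, 0.3338). C is at the origin and T lies 52.0 along u from C, so T = 52.0·u = (17.36, -49.02). Tangency of A1 to both parallel lines with radius 18.8 puts S and F at C ± 18.8·n: S = (17.72, 6.276), F = (-17.72, -6.276). Equal radii place B and D the same way about T: B = T + 18.8·n = (35.08, -42.74), D = T − 18.8·n = (-0.3637, -55.29). Then |CB| = |B − C| = 55.29.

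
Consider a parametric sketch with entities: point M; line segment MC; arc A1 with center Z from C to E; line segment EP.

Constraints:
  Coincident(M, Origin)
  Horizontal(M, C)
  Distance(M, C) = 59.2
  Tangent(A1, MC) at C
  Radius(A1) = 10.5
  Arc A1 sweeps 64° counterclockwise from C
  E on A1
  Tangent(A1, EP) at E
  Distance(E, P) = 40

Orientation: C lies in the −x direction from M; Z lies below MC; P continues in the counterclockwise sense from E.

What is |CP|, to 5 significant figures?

49.788

M is at the origin; M and C share the same y with |MC| = 59.2 and C on the −x side, so C = (-59.200, 0.0000). Since A1 is tangent to MC there, ZC ⟂ MC, so Z = C + (0, -10.5) = (-59.200, -10.500). On A1, C sits at bearing 90° from Z; a 64° counterclockwise sweep puts E at bearing 154°, so E = Z + 10.5·(cos 154°, sin 154°) = (-68.637, -5.8971). A1 meets EP tangentially, so ZE is at right angles to EP, so EP runs along (−sin 154°, cos 154°); with |EP| = 40.0, P = (-86.172, -41.849). Then |CP| = |P − C| = 49.788.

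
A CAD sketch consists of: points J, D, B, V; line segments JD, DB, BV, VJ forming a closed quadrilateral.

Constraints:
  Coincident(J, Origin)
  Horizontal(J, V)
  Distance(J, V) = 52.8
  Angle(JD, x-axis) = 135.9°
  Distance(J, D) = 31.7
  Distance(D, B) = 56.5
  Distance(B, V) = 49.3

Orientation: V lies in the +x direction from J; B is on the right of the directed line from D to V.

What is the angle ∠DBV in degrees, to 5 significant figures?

95.913°

J is at the origin; J and V share the same y with |JV| = 52.8 and V in +x, so V = (52.8, 0). JD runs at 135.9° with |JD| = 31.7, so D = (-22.765, 22.060). B is determined by |DB| = 56.5 and |BV| = 49.3 together: it lies at the intersection of circle(D, 56.5) and circle(V, 49.3). With |DV| = 78.719, the foot of the radical line on DV is 44.198 from D and the perpendicular offset is √(56.5² − 44.198²) = 35.196. Taking the right-of-DV solution: B = (9.7987, -24.112).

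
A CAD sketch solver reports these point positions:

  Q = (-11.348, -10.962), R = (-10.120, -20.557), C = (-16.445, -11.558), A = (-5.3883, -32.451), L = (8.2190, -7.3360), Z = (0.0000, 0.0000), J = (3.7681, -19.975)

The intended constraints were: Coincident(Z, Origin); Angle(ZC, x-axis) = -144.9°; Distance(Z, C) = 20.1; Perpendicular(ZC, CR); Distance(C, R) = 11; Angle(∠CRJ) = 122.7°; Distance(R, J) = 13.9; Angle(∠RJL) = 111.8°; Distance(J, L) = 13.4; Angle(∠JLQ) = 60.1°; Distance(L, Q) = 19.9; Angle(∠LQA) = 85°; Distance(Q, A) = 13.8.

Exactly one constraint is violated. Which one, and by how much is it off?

Distance(Q, A) = 13.8 — off by 8.50.

Z = (0.00, 0.00) ✓; ZC at -144.9° ✓; |ZC| = 20.10 ✓; ∠(ZC, CR) = 90.00° ✓; |CR| = 11.00 ✓; ∠CRJ = 122.7° ✓; |RJ| = 13.90 ✓; ∠RJL = 111.8° ✓; |JL| = 13.40 ✓; ∠JLQ = 60.10° ✓; |LQ| = 19.90 ✓; ∠LQA = 85.00° ✓; |QA| = 22.30 ✗.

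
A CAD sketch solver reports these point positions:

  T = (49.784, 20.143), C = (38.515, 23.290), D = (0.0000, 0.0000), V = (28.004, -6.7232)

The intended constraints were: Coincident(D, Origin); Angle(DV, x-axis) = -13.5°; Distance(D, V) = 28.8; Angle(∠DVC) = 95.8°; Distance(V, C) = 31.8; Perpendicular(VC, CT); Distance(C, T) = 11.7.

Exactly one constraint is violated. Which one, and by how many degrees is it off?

Perpendicular(VC, CT) — off by 3.70°.

D = (0.00, 0.00) ✓; DV at -13.50° ✓; |DV| = 28.80 ✓; ∠DVC = 95.80° ✓; |VC| = 31.80 ✓; ∠(VC, CT) = 86.30° ✗; |CT| = 11.70 ✓.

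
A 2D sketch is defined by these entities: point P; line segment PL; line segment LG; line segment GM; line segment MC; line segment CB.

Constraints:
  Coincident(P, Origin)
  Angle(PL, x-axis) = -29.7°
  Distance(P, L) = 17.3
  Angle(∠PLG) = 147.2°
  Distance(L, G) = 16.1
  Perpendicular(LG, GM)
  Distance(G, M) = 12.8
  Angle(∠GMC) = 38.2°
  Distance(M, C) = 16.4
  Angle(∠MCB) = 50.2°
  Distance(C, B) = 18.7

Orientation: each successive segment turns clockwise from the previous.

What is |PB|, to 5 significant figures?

40.199

P is at the origin; PL runs at -29.7° with length 17.3, so L = (15.027, -8.5714). ∠PLG = 147.2° gives LG at -62.500° from the x-axis; with |LG| = 16.1, G = (22.461, -22.852). LG ⟂ GM, so GM runs at -152.50°; with |GM| = 12.8, M = (11.108, -28.763). ∠GMC = 38.2° gives MC at 65.700° from the x-axis; with |MC| = 16.4, C = (17.857, -13.816). ∠MCB = 50.2° gives CB at -64.100° from the x-axis; with |CB| = 18.7, B = (26.025, -30.637). Then |PB| = |B − P| = 40.199.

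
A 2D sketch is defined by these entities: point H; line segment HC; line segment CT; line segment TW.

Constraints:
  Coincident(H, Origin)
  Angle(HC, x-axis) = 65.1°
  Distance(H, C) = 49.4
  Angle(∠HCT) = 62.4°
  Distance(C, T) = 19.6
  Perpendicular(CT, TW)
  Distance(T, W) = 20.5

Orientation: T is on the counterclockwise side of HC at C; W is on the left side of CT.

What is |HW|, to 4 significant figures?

23.51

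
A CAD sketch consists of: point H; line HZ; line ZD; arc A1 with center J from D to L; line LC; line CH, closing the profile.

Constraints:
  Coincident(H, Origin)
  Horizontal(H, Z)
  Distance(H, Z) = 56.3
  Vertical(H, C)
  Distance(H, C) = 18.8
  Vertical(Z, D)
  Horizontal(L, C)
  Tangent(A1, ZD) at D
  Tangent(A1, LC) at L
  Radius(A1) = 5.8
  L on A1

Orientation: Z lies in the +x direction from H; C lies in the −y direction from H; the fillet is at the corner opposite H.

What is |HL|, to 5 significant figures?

53.886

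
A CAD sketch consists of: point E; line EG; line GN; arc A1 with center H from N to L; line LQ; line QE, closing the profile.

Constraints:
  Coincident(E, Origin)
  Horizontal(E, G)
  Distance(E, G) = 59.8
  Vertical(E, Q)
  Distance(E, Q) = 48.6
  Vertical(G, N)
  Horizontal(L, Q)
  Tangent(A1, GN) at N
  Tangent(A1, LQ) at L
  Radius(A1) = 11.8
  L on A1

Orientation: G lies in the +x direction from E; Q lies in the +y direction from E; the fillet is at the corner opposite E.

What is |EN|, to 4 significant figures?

70.22

E is at the origin; EG is horizontal with |EG| = 59.8 and G on the +x side, so G = (59.80, 0.000). E and Q share the same x with |EQ| = 48.6 and Q on the +y side, so Q = (0.000, 48.60). The virtual corner opposite E is at (59.80, 48.60). Tangency of A1 to GN means the radius HN is perpendicular to GN and tangency of A1 to LQ means the radius HL is perpendicular to LQ, with radius 11.8, so the center H sits 11.8 in from both sides at H = (48.00, 36.80). That places the tangent points at N = (59.80, 36.80) on GN and L = (48.00, 48.60) on LQ. Then |EN| = |N − E| = 70.22.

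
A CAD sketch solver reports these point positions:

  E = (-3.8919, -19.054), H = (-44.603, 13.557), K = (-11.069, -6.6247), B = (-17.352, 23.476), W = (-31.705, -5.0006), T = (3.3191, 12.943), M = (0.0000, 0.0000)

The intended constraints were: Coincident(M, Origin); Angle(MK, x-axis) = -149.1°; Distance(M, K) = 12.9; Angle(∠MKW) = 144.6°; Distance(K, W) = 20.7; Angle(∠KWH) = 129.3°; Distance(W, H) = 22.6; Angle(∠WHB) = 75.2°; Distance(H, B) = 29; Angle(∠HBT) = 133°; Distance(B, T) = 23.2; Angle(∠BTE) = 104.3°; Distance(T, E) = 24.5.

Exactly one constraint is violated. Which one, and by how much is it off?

Distance(T, E) = 24.5 — off by 8.30.

M = (0.00, 0.00) ✓; MK at -149.1° ✓; |MK| = 12.90 ✓; ∠MKW = 144.6° ✓; |KW| = 20.70 ✓; ∠KWH = 129.3° ✓; |WH| = 22.60 ✓; ∠WHB = 75.20° ✓; |HB| = 29.00 ✓; ∠HBT = 133.0° ✓; |BT| = 23.20 ✓; ∠BTE = 104.3° ✓; |TE| = 32.80 ✗.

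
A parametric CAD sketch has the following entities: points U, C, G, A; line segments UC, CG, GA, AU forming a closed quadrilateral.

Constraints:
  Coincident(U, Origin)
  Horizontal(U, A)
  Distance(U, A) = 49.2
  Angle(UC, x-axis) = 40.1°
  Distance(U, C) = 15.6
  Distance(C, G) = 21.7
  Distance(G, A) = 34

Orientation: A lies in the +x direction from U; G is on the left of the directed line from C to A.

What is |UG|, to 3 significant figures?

37.2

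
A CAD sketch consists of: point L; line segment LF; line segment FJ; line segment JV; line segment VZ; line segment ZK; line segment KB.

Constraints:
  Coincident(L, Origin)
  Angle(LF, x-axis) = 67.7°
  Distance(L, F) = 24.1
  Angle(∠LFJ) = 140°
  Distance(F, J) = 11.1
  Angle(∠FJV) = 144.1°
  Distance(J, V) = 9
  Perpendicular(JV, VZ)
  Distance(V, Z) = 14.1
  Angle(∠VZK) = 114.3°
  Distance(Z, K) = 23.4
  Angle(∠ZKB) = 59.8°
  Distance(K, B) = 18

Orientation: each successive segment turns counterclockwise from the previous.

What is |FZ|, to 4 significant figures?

19.53

∠FJV = 144.1° gives JV at 143.6° from the x-axis; with |JV| = 9.0, V = (-1.474, 38.21). JV is perpendicular to VZ, so VZ runs at -126.4°; with |VZ| = 14.1, Z = (-9.841, 26.86). Then |FZ| = |Z − F| = 19.53.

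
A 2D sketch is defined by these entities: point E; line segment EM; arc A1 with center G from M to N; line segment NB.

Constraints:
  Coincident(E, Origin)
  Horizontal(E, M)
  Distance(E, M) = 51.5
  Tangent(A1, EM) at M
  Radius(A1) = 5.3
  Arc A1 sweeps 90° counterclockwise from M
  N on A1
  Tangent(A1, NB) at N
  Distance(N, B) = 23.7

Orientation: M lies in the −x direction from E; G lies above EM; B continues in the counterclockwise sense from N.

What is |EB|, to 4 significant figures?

54.55

On A1, M sits at bearing -90° from G; a 90° counterclockwise sweep puts N at bearing 0°, so N = G + 5.3·(cos 0°, sin 0°) = (-46.20, 5.300). The tangent condition forces GN to be normal to NB, so NB runs along (−sin 0°, cos 0°); with |NB| = 23.7, B = (-46.20, 29.00). Then |EB| = |B − E| = 54.55.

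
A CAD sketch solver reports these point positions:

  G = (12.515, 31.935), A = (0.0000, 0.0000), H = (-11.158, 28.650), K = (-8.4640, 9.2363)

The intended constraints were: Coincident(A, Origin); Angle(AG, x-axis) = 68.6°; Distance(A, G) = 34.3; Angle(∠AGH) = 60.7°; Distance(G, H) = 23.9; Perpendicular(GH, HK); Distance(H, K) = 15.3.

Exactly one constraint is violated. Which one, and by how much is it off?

Distance(H, K) = 15.3 — off by 4.30.

A = (0.00, 0.00) ✓; AG at 68.60° ✓; |AG| = 34.30 ✓; ∠AGH = 60.70° ✓; |GH| = 23.90 ✓; ∠(GH, HK) = 90.00° ✓; |HK| = 19.60 ✗.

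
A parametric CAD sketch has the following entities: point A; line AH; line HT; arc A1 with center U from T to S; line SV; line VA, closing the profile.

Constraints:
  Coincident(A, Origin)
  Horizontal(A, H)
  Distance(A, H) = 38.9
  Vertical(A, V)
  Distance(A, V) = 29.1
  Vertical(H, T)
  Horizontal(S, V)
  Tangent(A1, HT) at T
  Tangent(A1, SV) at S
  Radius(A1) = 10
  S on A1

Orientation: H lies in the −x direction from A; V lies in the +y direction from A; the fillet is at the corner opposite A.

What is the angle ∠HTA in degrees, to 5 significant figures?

63.849°

A is at the origin; A and H share the same y with |AH| = 38.9 and H on the −x side, so H = (-38.900, 0.0000). A and V share the same x with |AV| = 29.1 and V on the +y side, so V = (0.0000, 29.100). The virtual corner opposite A is at (-38.900, 29.100). Since A1 is tangent to HT there, UT ⟂ HT and the tangent condition forces US to be normal to SV, with radius 10.0, so the center U sits 10.0 in from both sides at U = (-28.900, 19.100). That places the tangent points at T = (-38.900, 19.100) on HT and S = (-28.900, 29.100) on SV. Then cos ∠HTA = TH·TA / (|TH||TA|), giving 63.849°.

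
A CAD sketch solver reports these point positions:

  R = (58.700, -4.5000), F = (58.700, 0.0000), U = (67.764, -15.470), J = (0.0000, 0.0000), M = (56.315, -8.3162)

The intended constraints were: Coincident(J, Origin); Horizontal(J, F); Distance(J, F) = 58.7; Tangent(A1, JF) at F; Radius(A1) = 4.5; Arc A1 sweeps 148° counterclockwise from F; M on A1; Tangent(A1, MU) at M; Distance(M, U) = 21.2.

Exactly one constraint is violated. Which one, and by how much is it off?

Distance(M, U) = 21.2 — off by 7.70.

J = (0.00, 0.00) ✓; J.y = 0.00, F.y = 0.00 ✓; |JF| = 58.70 ✓; ∠(RF, FJ) = 90.00° ✓; |RF| = 4.500 ✓; bearing(R→M) − bearing(R→F) = 148.0° ✓; |RM| = 4.500 ✓; ∠(RM, MU) = 89.99° ✓; |MU| = 13.50 ✗.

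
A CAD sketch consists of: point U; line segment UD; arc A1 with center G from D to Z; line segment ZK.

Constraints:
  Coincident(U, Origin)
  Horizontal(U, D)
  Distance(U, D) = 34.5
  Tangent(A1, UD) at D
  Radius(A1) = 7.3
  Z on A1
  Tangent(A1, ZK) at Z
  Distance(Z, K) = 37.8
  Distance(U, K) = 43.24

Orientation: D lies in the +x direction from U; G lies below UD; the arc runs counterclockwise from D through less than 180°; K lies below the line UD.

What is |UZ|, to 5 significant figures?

28.041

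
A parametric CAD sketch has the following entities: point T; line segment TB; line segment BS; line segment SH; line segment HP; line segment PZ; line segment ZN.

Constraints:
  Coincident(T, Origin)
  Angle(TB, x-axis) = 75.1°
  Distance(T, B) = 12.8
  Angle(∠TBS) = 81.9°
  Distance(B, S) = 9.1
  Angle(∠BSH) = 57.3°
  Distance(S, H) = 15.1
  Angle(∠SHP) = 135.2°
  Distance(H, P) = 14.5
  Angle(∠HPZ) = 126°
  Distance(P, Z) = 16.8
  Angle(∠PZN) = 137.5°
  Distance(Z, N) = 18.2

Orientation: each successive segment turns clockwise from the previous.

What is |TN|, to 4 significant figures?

39.36

T is at the origin; TB runs at 75.1° with length 12.8, so B = (3.291, 12.37). ∠TBS = 81.9° gives BS at -23.00° from the x-axis; with |BS| = 9.1, S = (11.67, 8.814). ∠BSH = 57.3° gives SH at -145.7° from the x-axis; with |SH| = 15.1, H = (-0.8062, 0.3047). ∠SHP = 135.2° gives HP at 169.5° from the x-axis; with |HP| = 14.5, P = (-15.06, 2.947). ∠HPZ = 126.0° gives PZ at 115.5° from the x-axis; with |PZ| = 16.8, Z = (-22.30, 18.11). ∠PZN = 137.5° gives ZN at 73.00° from the x-axis; with |ZN| = 18.2, N = (-16.97, 35.52). Then |TN| = |N − T| = 39.36.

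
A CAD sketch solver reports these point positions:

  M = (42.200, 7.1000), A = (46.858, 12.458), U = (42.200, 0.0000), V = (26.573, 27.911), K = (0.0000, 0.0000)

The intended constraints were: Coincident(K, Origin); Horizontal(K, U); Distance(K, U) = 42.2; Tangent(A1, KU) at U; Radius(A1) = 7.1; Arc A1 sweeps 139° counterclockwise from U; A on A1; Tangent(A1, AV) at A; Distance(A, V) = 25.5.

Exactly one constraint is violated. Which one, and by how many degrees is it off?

Tangent(A1, AV) at A — off by 3.70°.

K = (0.00, 0.00) ✓; K.y = 0.00, U.y = 0.00 ✓; |KU| = 42.20 ✓; ∠(MU, UK) = 90.00° ✓; |MU| = 7.100 ✓; bearing(M→A) − bearing(M→U) = 139.0° ✓; |MA| = 7.100 ✓; ∠(MA, AV) = 86.30° ✗; |AV| = 25.50 ✓.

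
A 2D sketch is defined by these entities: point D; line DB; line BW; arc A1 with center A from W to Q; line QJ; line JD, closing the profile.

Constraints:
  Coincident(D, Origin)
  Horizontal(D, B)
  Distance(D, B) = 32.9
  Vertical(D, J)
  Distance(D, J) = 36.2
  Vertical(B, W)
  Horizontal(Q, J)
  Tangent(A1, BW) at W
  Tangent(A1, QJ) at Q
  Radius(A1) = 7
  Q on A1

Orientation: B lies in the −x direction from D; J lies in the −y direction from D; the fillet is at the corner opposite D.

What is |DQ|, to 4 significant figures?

44.51

D is at the origin; D and B share the same y with |DB| = 32.9 and B on the −x side, so B = (-32.90, 0.000). DJ is vertical with |DJ| = 36.2 and J on the −y side, so J = (0.000, -36.20). The virtual corner opposite D is at (-32.90, -36.20). The tangent condition forces AW to be normal to BW and tangency of A1 to QJ means the radius AQ is perpendicular to QJ, with radius 7.0, so the center A sits 7.0 in from both sides at A = (-25.90, -29.20). That places the tangent points at W = (-32.90, -29.20) on BW and Q = (-25.90, -36.20) on QJ. Then |DQ| = |Q − D| = 44.51.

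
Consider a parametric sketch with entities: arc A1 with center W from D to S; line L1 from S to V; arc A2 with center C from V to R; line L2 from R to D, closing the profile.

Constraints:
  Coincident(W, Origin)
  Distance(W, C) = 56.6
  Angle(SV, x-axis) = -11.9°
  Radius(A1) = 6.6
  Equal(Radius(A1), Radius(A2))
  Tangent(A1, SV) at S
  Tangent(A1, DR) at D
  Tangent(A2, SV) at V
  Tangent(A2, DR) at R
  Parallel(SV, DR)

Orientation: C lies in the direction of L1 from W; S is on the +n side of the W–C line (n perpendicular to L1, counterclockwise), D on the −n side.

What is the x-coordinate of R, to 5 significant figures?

54.023

Tangency of A1 to both parallel lines with radius 6.6 puts S and D at W ± 6.6·n: S = (1.3609, 6.4582), D = (-1.3609, -6.4582). Equal radii place V and R the same way about C: V = C + 6.6·n = (56.745, -5.2130), R = C − 6.6·n = (54.023, -18.129). So R.x = 54.023.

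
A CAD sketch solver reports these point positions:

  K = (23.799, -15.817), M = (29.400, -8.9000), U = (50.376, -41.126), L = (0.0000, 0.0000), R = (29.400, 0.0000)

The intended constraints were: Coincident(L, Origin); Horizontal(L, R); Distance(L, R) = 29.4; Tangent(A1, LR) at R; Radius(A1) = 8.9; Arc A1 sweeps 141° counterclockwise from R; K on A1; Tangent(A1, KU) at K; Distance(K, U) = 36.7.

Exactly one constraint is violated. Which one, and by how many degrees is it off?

Tangent(A1, KU) at K — off by 4.60°.

L = (0.00, 0.00) ✓; L.y = 0.00, R.y = 0.00 ✓; |LR| = 29.40 ✓; ∠(MR, RL) = 90.00° ✓; |MR| = 8.900 ✓; bearing(M→K) − bearing(M→R) = 141.0° ✓; |MK| = 8.900 ✓; ∠(MK, KU) = 94.60° ✗; |KU| = 36.70 ✓.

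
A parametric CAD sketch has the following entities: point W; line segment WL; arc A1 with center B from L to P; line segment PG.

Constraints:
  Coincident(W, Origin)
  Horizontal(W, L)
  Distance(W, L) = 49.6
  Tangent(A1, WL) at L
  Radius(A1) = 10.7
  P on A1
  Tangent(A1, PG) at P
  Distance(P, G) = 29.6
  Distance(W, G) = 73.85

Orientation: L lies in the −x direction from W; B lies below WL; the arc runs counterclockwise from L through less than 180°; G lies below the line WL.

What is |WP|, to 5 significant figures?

61.082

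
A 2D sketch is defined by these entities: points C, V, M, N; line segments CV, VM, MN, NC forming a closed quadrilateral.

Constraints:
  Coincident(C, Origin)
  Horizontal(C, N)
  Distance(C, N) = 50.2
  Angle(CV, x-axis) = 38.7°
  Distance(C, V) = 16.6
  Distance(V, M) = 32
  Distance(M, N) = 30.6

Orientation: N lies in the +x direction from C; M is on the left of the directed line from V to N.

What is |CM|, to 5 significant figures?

48.573

C is at the origin; C and N share the same y with |CN| = 50.2 and N in +x, so N = (50.2, 0). CV runs at 38.7° with |CV| = 16.6, so V = (12.955, 10.379). M is determined by |VM| = 32.0 and |MN| = 30.6 together: it lies at the intersection of circle(V, 32.0) and circle(N, 30.6). With |VN| = 38.664, the foot of the radical line on VN is 20.465 from V and the perpendicular offset is √(32.0² − 20.465²) = 24.600. Taking the left-of-VN solution: M = (39.273, 28.583).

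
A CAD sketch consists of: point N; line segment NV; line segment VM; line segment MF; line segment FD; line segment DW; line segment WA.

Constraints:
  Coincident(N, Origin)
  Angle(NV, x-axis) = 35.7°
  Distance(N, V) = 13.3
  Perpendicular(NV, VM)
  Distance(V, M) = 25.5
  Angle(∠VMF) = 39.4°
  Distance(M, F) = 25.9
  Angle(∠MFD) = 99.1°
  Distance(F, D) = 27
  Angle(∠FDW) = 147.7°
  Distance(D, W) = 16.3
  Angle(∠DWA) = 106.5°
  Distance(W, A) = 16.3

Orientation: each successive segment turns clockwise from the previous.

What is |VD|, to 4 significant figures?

14.81

N is at the origin; NV runs at 35.7° with length 13.3, so V = (10.80, 7.761). NV ⟂ VM, so VM runs at -54.30°; with |VM| = 25.5, M = (25.68, -12.95). ∠VMF = 39.4° gives MF at 165.1° from the x-axis; with |MF| = 25.9, F = (0.6519, -6.287). ∠MFD = 99.1° gives FD at 84.20° from the x-axis; with |FD| = 27.0, D = (3.380, 20.57). Then |VD| = |D − V| = 14.81.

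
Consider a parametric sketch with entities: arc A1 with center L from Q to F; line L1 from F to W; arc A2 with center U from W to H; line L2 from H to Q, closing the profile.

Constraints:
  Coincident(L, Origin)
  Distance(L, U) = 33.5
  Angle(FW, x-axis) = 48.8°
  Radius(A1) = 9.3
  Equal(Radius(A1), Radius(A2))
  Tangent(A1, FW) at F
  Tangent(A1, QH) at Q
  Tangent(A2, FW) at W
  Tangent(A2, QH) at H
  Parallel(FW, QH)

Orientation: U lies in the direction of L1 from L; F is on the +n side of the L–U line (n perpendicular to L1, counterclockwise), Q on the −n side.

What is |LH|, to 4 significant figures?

34.77

The slot axis is L1's direction at 48.8°, so u = (cos 48.8°, sin 48.8°) = (0.6587, 0.7524) and n = (−sin 48.8°, cos 48.8°) = (-0.7524, 0.6587). L is at the origin and U lies 33.5 along u from L, so U = 33.5·u = (22.07, 25.21). Tangency of A1 to both parallel lines with radius 9.3 puts F and Q at L ± 9.3·n: F = (-6.997, 6.126), Q = (6.997, -6.126). Equal radii place W and H the same way about U: W = U + 9.3·n = (15.07, 31.33), H = U − 9.3·n = (29.06, 19.08). Then |LH| = |H − L| = 34.77.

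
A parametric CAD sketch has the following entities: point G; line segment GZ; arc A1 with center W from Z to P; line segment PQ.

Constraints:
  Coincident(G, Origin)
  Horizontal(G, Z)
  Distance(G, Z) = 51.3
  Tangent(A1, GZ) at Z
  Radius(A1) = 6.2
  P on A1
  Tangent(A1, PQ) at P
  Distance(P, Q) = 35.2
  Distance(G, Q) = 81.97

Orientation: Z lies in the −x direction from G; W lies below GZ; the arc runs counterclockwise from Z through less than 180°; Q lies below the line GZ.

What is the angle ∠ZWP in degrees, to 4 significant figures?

58.26°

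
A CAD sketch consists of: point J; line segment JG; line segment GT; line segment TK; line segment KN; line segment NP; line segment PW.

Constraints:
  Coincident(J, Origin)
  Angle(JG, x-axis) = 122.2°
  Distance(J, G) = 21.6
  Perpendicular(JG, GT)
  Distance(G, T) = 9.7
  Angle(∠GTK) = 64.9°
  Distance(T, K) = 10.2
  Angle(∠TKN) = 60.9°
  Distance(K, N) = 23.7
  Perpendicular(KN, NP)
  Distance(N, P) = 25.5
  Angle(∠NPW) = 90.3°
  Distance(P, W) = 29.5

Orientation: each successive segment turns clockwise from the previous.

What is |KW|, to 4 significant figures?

26.30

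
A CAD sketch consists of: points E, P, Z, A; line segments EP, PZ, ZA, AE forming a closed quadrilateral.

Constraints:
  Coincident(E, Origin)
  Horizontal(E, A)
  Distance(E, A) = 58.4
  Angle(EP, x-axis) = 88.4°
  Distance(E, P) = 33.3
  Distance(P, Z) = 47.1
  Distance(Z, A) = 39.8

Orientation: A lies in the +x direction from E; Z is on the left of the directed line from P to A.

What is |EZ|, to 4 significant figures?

61.25

Checks: |PZ| = 47.10 ✓; |ZA| = 39.80 ✓.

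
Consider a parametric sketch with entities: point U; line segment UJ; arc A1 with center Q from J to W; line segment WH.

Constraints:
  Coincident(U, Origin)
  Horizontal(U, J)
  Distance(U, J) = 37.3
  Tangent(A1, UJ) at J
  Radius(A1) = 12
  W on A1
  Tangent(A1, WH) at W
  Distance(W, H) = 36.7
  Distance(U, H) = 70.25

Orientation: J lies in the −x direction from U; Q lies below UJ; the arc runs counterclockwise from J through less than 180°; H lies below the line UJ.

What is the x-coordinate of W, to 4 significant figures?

-49.28

U is at the origin; UJ is horizontal with |UJ| = 37.3 and J on the −x side, so J = (-37.30, 0.000). A1 meets UJ tangentially, so QJ is at right angles to UJ, so Q = J + (0, -12) = (-37.30, -12.00). Since QW ⟂ WH (tangency), |QH| = √(12.0² + 36.7²) = 38.61 regardless of where W sits on A1. So H lies on both circle(U, 70.25) and circle(Q, 38.61); the below-UJ intersection is H = (-51.31, -47.98). W is the foot of the tangent from H: W = (-49.28, -11.34).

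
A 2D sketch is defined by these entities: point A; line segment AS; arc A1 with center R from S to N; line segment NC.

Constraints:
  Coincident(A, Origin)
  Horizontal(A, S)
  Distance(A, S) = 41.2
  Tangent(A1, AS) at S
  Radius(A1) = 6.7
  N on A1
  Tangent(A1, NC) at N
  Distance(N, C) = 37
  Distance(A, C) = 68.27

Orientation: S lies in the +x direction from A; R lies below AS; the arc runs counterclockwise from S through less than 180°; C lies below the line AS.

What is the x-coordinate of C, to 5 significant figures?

53.692

A is at the origin; A and S share the same y with |AS| = 41.2 and S on the +x side, so S = (41.200, 0.0000). The tangent condition forces RS to be normal to AS, so R = S + (0, -6.7) = (41.200, -6.7000). Since RN ⟂ NC (tangency), |RC| = √(6.7² + 37.0²) = 37.602 regardless of where N sits on A1. So C lies on both circle(A, 68.27) and circle(R, 37.602); the below-AS intersection is C = (53.692, -42.166). N is the foot of the tangent from C: N = (35.378, -10.016).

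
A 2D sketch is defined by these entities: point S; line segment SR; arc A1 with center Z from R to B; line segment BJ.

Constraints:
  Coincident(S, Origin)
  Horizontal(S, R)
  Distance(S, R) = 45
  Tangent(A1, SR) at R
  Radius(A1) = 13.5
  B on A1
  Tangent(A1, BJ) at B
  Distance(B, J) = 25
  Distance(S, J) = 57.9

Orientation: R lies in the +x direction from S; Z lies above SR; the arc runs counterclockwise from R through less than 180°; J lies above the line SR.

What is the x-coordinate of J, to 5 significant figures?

40.346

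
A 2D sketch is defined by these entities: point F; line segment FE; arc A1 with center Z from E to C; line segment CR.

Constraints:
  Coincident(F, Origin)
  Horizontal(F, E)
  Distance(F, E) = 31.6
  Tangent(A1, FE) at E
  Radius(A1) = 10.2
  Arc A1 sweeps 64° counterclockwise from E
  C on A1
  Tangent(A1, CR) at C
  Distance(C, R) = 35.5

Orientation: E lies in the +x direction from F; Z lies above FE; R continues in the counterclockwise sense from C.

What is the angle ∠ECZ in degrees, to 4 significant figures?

58.00°

Since A1 is tangent to FE there, ZE ⟂ FE, so Z = E + (0, 10.2) = (31.60, 10.20). On A1, E sits at bearing -90° from Z; a 64° counterclockwise sweep puts C at bearing -26°, so C = Z + 10.2·(cos -26°, sin -26°) = (40.77, 5.729). Then cos ∠ECZ = CE·CZ / (|CE||CZ|), giving 58.00°.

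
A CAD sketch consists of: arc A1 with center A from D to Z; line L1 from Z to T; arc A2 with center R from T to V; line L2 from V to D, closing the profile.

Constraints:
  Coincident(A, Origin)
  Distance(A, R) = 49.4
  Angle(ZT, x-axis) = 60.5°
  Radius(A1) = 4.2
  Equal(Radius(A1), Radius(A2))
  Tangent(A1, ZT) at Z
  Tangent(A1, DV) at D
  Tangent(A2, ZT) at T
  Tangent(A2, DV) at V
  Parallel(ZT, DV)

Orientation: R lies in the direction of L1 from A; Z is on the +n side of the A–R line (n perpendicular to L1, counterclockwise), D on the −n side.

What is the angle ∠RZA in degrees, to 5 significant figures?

85.140°

The slot axis is L1's direction at 60.5°, so u = (cos 60.5°, sin 60.5°) = (0.49242, 0.87036) and n = (−sin 60.5°, cos 60.5°) = (-0.87036, 0.49242). A is at the origin and R lies 49.4 along u from A, so R = 49.4·u = (24.326, 42.996). Tangency of A1 to both parallel lines with radius 4.2 puts Z and D at A ± 4.2·n: Z = (-3.6555, 2.0682), D = (3.6555, -2.0682). Then cos ∠RZA = ZR·ZA / (|ZR||ZA|), giving 85.140°.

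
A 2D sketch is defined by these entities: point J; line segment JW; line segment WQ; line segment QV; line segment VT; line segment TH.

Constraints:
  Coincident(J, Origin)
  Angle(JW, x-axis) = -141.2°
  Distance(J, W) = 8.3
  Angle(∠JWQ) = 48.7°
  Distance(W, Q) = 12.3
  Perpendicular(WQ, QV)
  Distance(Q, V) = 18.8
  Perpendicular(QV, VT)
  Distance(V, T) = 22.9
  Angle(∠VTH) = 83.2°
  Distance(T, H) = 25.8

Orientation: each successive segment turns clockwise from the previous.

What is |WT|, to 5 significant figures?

21.582

WQ is perpendicular to QV, so QV runs at -2.5000°; with |QV| = 18.8, V = (12.850, 6.2674). QV ⟂ VT, so VT runs at -92.500°; with |VT| = 22.9, T = (11.851, -16.611). Then |WT| = |T − W| = 21.582.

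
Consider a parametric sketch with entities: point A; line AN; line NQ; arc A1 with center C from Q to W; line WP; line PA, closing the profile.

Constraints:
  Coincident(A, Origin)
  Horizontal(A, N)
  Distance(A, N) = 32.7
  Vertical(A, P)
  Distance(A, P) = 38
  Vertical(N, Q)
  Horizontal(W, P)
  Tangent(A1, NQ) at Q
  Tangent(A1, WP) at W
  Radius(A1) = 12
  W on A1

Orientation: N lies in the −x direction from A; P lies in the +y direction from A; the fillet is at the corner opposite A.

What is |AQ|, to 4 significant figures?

41.78

A is at the origin; AN is horizontal with |AN| = 32.7 and N on the −x side, so N = (-32.70, 0.000). AP is vertical with |AP| = 38.0 and P on the +y side, so P = (0.000, 38.00). The virtual corner opposite A is at (-32.70, 38.00). Tangency of A1 to NQ means the radius CQ is perpendicular to NQ and A1 meets WP tangentially, so CW is at right angles to WP, with radius 12.0, so the center C sits 12.0 in from both sides at C = (-20.70, 26.00). That places the tangent points at Q = (-32.70, 26.00) on NQ and W = (-20.70, 38.00) on WP. Then |AQ| = |Q − A| = 41.78.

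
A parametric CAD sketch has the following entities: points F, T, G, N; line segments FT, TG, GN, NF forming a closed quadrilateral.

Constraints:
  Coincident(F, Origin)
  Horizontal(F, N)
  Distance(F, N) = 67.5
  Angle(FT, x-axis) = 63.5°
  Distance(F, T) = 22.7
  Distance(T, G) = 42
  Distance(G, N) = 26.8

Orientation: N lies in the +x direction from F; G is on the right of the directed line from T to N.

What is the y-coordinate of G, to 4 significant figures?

-7.352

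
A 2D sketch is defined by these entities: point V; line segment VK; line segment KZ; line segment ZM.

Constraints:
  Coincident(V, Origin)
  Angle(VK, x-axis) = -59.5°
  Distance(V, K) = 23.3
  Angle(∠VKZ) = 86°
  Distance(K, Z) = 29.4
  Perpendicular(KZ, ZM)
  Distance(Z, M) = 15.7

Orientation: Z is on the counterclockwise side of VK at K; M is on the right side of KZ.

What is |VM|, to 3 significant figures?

47.8

∠VKZ = 86.0°, so KZ runs at -59.5° + (180° − 86.0°) = 34.5° from the x-axis; with |KZ| = 29.4, Z = K + 29.4·(cos 34.5°, sin 34.5°) = (36.1, -3.42). KZ is perpendicular to ZM; with |ZM| = 15.7 on the right of KZ, M = Z + 15.7·(0.566, -0.824) = (44.9, -16.4). Then |VM| = |M − V| = 47.8.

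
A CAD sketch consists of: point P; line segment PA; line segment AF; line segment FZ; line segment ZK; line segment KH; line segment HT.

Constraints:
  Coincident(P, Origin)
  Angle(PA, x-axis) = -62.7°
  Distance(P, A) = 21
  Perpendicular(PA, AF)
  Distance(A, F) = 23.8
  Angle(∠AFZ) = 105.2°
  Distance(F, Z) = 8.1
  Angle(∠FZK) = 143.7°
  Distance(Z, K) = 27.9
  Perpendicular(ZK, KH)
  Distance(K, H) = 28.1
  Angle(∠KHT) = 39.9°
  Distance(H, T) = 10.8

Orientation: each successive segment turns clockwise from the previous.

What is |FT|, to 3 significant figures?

31.3

ZK ⟂ KH, so KH runs at 6.20°; with |KH| = 28.1, H = (7.93, 7.17). ∠KHT = 39.9° gives HT at -134° from the x-axis; with |HT| = 10.8, T = (0.444, -0.615). Then |FT| = |T − F| = 31.3.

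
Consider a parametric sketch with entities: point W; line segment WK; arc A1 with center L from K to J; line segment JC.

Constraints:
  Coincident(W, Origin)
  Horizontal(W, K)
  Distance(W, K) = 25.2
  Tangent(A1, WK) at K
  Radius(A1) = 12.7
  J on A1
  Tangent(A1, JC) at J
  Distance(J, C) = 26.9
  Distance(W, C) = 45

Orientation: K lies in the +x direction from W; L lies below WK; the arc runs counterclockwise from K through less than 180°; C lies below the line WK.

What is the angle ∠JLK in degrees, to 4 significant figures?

100.3°

Checks: W = (0.00, 0.00) ✓; |LJ| = 12.70 ✓; ∠(LJ, JC) = 90.00° ✓; |JC| = 26.90 ✓; |WC| = 45.00 ✓.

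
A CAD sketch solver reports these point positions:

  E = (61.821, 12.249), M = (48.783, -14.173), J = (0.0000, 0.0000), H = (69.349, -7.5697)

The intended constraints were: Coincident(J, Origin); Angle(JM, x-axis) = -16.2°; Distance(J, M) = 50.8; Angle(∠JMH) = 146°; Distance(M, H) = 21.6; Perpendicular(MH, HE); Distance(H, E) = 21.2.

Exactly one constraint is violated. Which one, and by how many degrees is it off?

Perpendicular(MH, HE) — off by 3.00°.

J = (0.00, 0.00) ✓; JM at -16.20° ✓; |JM| = 50.80 ✓; ∠JMH = 146.0° ✓; |MH| = 21.60 ✓; ∠(MH, HE) = 93.00° ✗; |HE| = 21.20 ✓.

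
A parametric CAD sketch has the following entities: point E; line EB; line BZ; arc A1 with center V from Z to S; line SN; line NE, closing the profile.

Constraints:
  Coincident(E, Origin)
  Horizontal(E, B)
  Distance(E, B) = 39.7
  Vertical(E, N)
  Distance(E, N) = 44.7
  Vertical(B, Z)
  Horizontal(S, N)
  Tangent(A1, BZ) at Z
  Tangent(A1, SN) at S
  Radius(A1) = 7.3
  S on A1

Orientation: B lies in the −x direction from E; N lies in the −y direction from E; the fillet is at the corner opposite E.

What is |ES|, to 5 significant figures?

55.207

E is at the origin; E and B share the same y with |EB| = 39.7 and B on the −x side, so B = (-39.700, 0.0000). EN is vertical with |EN| = 44.7 and N on the −y side, so N = (0.0000, -44.700). The virtual corner opposite E is at (-39.700, -44.700). The tangent condition forces VZ to be normal to BZ and A1 meets SN tangentially, so VS is at right angles to SN, with radius 7.3, so the center V sits 7.3 in from both sides at V = (-32.400, -37.400). That places the tangent points at Z = (-39.700, -37.400) on BZ and S = (-32.400, -44.700) on SN. Then |ES| = |S − E| = 55.207.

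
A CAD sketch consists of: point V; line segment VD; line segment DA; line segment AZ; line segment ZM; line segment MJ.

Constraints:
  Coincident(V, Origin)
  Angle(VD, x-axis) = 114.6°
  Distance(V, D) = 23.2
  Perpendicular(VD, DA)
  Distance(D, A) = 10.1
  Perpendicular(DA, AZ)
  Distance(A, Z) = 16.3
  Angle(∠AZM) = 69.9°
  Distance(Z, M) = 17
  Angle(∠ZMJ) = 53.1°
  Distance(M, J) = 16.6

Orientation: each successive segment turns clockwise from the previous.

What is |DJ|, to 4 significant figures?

8.181

V is at the origin; VD runs at 114.6° with length 23.2, so D = (-9.658, 21.09). VD is perpendicular to DA, so DA runs at 24.60°; with |DA| = 10.1, A = (-0.4744, 25.30). DA is perpendicular to AZ, so AZ runs at -65.40°; with |AZ| = 16.3, Z = (6.311, 10.48). ∠AZM = 69.9° gives ZM at -175.5° from the x-axis; with |ZM| = 17.0, M = (-10.64, 9.144). ∠ZMJ = 53.1° gives MJ at 57.60° from the x-axis; with |MJ| = 16.6, J = (-1.742, 23.16). Then |DJ| = |J − D| = 8.181.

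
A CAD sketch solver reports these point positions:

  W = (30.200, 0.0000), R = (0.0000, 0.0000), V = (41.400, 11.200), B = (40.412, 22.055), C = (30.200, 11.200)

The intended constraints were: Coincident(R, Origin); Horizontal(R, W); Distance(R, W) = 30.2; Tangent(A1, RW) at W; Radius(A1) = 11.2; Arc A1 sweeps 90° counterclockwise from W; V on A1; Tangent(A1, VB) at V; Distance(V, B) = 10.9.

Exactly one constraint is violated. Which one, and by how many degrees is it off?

Tangent(A1, VB) at V — off by 5.20°.

R = (0.00, 0.00) ✓; R.y = 0.00, W.y = 0.00 ✓; |RW| = 30.20 ✓; ∠(CW, WR) = 90.00° ✓; |CW| = 11.20 ✓; bearing(C→V) − bearing(C→W) = 90.00° ✓; |CV| = 11.20 ✓; ∠(CV, VB) = 84.80° ✗; |VB| = 10.90 ✓.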